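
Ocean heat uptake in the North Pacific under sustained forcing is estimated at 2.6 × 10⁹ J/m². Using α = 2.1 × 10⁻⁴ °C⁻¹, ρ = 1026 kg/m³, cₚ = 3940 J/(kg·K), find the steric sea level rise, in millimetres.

Δh = αQ/(ρcₚ) = 2.1×10⁻⁴ × 2.6×10⁹ / (1026 × 3940) ≈ 0.13507 m

135 mm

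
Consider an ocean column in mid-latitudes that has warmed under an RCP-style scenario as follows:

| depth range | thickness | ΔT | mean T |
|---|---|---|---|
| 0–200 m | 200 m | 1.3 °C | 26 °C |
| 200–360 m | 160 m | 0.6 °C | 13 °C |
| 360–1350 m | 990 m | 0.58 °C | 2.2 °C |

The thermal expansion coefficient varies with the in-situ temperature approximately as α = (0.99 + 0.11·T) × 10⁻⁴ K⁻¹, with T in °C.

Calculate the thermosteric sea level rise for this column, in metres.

Layer 1: α = (0.99 + 0.11×26)×10⁻⁴ = 3.85×10⁻⁴ K⁻¹
Layer 2: α = (0.99 + 0.11×13)×10⁻⁴ = 2.42×10⁻⁴ K⁻¹
Layer 3: α = (0.99 + 0.11×2.2)×10⁻⁴ = 1.232×10⁻⁴ K⁻¹
0–200 m: 200 × 1.3 × 3.85×10⁻⁴ = 0.10010 m
Layer 2: 2.42×10⁻⁴ × 0.6 × 160 = 0.023232 m
Layer 3: 990 × 0.58 × 1.232×10⁻⁴ = 0.07074144 m
Δh = 0.10010 + 0.023232 + 0.07074144 = 0.19407344 m

about 0.194 m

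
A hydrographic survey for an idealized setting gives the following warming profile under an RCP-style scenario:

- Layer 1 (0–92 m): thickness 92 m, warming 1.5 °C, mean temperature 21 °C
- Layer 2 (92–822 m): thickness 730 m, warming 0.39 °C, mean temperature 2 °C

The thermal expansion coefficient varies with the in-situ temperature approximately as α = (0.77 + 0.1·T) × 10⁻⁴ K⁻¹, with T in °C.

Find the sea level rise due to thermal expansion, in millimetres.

Layer 1: α = (0.77 + 0.1×21)×10⁻⁴ = 2.87×10⁻⁴ K⁻¹
Layer 2: α = (0.77 + 0.1×2)×10⁻⁴ = 0.97×10⁻⁴ K⁻¹
0–92 m: 2.87×10⁻⁴ × 1.5 × 92 = 0.039606 m
92–822 m: 0.97×10⁻⁴ × 730 × 0.39 = 0.0276159 m
Δh = 0.039606 + 0.0276159 = 0.0672219 m

67 mm of thermosteric rise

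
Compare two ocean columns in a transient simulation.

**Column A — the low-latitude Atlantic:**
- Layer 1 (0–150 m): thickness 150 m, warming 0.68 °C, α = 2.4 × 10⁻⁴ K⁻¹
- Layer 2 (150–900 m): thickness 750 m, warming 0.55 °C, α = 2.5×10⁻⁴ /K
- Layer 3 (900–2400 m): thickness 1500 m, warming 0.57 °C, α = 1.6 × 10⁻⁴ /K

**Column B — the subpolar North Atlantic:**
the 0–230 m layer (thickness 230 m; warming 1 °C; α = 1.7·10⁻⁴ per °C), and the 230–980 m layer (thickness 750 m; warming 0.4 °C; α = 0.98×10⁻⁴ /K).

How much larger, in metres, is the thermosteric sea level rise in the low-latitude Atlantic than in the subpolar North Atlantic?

A 2.4×10⁻⁴ × 0.68 × 150 = 0.02448 m
A Layer 2: 0.55 × 2.5×10⁻⁴ × 750 = 0.103125 m
A Layer 3: 1.6×10⁻⁴ × 1500 × 0.57 = 0.13680 m
A total: 0.264405 m
B Layer 1: 1.7×10⁻⁴ × 1 × 230 = 0.03910 m
B 230–980 m: 750 × 0.4 × 0.98×10⁻⁴ = 0.02940 m
B total: 0.06850 m
Difference: 0.264405 − 0.06850 = 0.195905 m

0.196 m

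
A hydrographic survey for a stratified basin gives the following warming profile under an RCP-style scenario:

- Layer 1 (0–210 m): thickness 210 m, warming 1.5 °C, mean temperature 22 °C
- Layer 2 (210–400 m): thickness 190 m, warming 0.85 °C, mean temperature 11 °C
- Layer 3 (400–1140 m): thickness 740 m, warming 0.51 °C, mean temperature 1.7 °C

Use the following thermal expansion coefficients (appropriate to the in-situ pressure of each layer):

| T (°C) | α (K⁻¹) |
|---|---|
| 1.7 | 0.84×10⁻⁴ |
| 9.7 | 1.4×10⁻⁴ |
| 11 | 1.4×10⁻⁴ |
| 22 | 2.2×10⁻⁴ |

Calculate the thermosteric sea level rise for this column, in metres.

about 0.124 m

Layer 1 at 22 °C → α = 2.2×10⁻⁴ K⁻¹
Layer 2 at 11 °C → α = 1.4×10⁻⁴ K⁻¹
Layer 3 at 1.7 °C → α = 0.84×10⁻⁴ K⁻¹
0–210 m: 2.2×10⁻⁴ × 1.5 × 210 = 0.06930 m
Layer 2: 1.4×10⁻⁴ × 190 × 0.85 = 0.02261 m
400–1140 m: 0.84×10⁻⁴ × 0.51 × 740 = 0.0317016 m
Δh = 0.06930 + 0.02261 + 0.0317016 = 0.1236116 m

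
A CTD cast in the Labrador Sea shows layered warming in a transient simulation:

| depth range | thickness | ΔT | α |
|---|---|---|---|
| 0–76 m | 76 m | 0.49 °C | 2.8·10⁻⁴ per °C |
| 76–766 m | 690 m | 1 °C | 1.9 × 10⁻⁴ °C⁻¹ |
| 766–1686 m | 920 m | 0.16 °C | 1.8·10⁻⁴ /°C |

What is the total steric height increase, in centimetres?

0–76 m: 76 × 2.8×10⁻⁴ × 0.49 = 0.0104272 m
76–766 m: 1.9×10⁻⁴ × 1 × 690 = 0.13110 m
766–1686 m: 1.8×10⁻⁴ × 0.16 × 920 = 0.026496 m
Δh = 0.0104272 + 0.13110 + 0.026496 = 0.1680232 m ≈ 16.8 cm

Δh = 16.8 cm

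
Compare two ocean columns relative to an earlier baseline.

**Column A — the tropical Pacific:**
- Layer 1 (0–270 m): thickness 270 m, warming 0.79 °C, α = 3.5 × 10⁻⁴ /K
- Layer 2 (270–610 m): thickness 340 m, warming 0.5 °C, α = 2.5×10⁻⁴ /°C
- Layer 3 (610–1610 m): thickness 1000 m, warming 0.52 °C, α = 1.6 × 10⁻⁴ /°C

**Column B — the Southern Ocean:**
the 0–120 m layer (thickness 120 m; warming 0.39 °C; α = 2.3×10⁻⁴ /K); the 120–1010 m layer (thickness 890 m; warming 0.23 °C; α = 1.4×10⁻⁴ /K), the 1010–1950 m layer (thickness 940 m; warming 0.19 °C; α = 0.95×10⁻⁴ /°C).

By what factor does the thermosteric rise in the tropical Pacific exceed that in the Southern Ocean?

3.6

A 0–270 m: 0.79 × 270 × 3.5×10⁻⁴ = 0.074655 m
A 270–610 m: 340 × 0.5 × 2.5×10⁻⁴ = 0.04250 m
A 1.6×10⁻⁴ × 0.52 × 1000 = 0.08320 m
A total: 0.200355 m
B 0–120 m: 2.3×10⁻⁴ × 120 × 0.39 = 0.010764 m
B Layer 2: 1.4×10⁻⁴ × 890 × 0.23 = 0.028658 m
B 0.19 × 940 × 0.95×10⁻⁴ = 0.016967 m
B total: 0.056389 m
Ratio: 0.200355 / 0.056389 ≈ 3.553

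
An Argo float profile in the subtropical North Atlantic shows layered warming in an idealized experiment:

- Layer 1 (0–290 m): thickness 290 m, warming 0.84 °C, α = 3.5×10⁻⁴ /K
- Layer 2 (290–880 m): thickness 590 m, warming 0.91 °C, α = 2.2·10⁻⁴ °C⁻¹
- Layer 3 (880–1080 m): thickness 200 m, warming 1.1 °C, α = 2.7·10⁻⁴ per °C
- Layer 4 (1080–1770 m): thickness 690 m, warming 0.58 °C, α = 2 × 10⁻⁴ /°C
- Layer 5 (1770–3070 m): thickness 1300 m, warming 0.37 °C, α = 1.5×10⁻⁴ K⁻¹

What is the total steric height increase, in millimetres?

Δh ≈ 415 mm

Layer 1: 3.5×10⁻⁴ × 290 × 0.84 = 0.08526 m
290–880 m: 2.2×10⁻⁴ × 0.91 × 590 = 0.118118 m
880–1080 m: 1.1 × 200 × 2.7×10⁻⁴ = 0.05940 m
2×10⁻⁴ × 690 × 0.58 = 0.08004 m
1.5×10⁻⁴ × 1300 × 0.37 = 0.07215 m
Δh = 0.08526 + 0.118118 + 0.05940 + 0.08004 + 0.07215 = 0.414968 m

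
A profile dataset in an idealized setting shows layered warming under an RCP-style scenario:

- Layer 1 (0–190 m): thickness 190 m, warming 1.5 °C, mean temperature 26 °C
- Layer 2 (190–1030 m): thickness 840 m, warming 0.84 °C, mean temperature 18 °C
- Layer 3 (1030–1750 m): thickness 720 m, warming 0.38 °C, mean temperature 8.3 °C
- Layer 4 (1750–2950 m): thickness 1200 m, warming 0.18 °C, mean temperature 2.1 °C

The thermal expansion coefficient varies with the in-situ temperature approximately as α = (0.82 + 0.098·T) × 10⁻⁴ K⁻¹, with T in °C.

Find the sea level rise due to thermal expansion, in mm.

Layer 1: α = (0.82 + 0.098×26)×10⁻⁴ = 3.368×10⁻⁴ K⁻¹
Layer 2: α = (0.82 + 0.098×18)×10⁻⁴ = 2.584×10⁻⁴ K⁻¹
Layer 3: α = (0.82 + 0.098×8.3)×10⁻⁴ = 1.6334×10⁻⁴ K⁻¹
Layer 4: α = (0.82 + 0.098×2.1)×10⁻⁴ = 1.0258×10⁻⁴ K⁻¹
0–190 m: 3.368×10⁻⁴ × 1.5 × 190 = 0.095988 m
Layer 2: 2.584×10⁻⁴ × 0.84 × 840 = 0.18232704 m
1.6334×10⁻⁴ × 0.38 × 720 = 0.044689824 m
1.0258×10⁻⁴ × 1200 × 0.18 = 0.02215728 m
Δh = 0.095988 + 0.18232704 + 0.044689824 + 0.02215728 = 0.345162144 m

Δh ≈ 345 mm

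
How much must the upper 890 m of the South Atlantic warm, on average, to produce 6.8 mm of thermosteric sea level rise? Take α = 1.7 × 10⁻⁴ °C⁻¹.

about 0.045 °C

ΔT = Δh/(αH) = 0.0068 / (1.7×10⁻⁴ × 890) ≈ 0.04494 °C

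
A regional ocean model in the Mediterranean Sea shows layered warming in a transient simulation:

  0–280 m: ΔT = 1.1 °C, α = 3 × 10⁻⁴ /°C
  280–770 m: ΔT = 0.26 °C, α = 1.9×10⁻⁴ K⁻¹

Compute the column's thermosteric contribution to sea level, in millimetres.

120 mm of thermosteric rise

280 × 1.1 × 3×10⁻⁴ = 0.09240 m
Layer 2: 1.9×10⁻⁴ × 490 × 0.26 = 0.024206 m
Δh = 0.09240 + 0.024206 = 0.116606 m ≈ 120 mm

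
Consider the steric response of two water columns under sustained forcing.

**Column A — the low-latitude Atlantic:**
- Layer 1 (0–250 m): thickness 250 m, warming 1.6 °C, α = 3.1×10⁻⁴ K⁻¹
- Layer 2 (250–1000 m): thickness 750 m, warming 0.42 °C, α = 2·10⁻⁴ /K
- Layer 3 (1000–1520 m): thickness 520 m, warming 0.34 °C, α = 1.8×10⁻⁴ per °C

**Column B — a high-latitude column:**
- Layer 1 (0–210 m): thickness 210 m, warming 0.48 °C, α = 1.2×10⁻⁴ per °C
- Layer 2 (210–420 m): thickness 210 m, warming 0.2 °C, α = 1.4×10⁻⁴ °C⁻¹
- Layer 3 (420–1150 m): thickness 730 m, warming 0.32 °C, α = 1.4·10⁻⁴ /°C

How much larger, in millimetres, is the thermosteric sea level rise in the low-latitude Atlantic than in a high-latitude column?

168 mm

A 250 × 3.1×10⁻⁴ × 1.6 = 0.12400 m
A Layer 2: 2×10⁻⁴ × 750 × 0.42 = 0.06300 m
A 1000–1520 m: 520 × 1.8×10⁻⁴ × 0.34 = 0.031824 m
A total: 0.218824 m
B 0–210 m: 1.2×10⁻⁴ × 0.48 × 210 = 0.012096 m
B Layer 2: 0.2 × 210 × 1.4×10⁻⁴ = 0.00588 m
B 0.32 × 1.4×10⁻⁴ × 730 = 0.032704 m
B total: 0.05068 m
Difference: 0.218824 − 0.05068 = 0.168144 m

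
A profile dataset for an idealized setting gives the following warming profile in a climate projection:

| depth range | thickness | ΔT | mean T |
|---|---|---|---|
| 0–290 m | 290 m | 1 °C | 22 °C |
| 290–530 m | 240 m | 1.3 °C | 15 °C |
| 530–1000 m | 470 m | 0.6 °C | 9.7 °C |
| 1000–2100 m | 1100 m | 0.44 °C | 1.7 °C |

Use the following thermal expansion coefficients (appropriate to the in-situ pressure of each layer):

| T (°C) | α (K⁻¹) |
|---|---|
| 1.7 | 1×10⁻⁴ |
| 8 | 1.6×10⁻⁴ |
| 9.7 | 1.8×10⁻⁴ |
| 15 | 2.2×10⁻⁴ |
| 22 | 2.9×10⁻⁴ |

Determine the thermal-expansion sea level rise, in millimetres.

Layer 1 at 22 °C → α = 2.9×10⁻⁴ K⁻¹
Layer 2 at 15 °C → α = 2.2×10⁻⁴ K⁻¹
Layer 3 at 9.7 °C → α = 1.8×10⁻⁴ K⁻¹
Layer 4 at 1.7 °C → α = 1×10⁻⁴ K⁻¹
290 × 2.9×10⁻⁴ × 1 = 0.08410 m
2.2×10⁻⁴ × 1.3 × 240 = 0.06864 m
470 × 0.6 × 1.8×10⁻⁴ = 0.05076 m
1100 × 1×10⁻⁴ × 0.44 = 0.04840 m
Δh = 0.08410 + 0.06864 + 0.05076 + 0.04840 = 0.25190 m

252 mm of thermosteric rise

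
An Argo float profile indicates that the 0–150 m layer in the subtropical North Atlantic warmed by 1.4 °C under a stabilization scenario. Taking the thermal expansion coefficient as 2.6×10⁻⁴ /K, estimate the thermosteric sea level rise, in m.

0.0546 m

Δh = αΔT·H = 2.6×10⁻⁴ × 1.4 × 150 = 0.05460 m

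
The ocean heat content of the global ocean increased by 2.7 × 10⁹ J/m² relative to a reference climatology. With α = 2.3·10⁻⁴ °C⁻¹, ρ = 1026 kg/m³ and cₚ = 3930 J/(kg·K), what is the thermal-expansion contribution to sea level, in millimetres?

150 mm of thermosteric rise

Δh = αQ/(ρcₚ) = 2.3×10⁻⁴ × 2.7×10⁹ / (1026 × 3930) ≈ 0.15401 m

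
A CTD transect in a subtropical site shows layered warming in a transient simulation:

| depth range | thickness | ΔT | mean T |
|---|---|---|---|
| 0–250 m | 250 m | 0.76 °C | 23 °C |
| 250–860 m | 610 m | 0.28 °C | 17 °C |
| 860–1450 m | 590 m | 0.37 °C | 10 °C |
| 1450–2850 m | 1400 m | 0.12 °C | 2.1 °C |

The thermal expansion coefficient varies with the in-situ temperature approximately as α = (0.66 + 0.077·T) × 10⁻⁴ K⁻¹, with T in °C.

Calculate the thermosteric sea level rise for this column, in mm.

Layer 1: α = (0.66 + 0.077×23)×10⁻⁴ = 2.431×10⁻⁴ K⁻¹
Layer 2: α = (0.66 + 0.077×17)×10⁻⁴ = 1.969×10⁻⁴ K⁻¹
Layer 3: α = (0.66 + 0.077×10)×10⁻⁴ = 1.43×10⁻⁴ K⁻¹
Layer 4: α = (0.66 + 0.077×2.1)×10⁻⁴ = 0.8217×10⁻⁴ K⁻¹
0–250 m: 2.431×10⁻⁴ × 0.76 × 250 = 0.046189 m
Layer 2: 1.969×10⁻⁴ × 0.28 × 610 = 0.03363052 m
1.43×10⁻⁴ × 0.37 × 590 = 0.0312169 m
0.12 × 1400 × 0.8217×10⁻⁴ = 0.01380456 m
Δh = 0.046189 + 0.03363052 + 0.0312169 + 0.01380456 = 0.12484098 m ≈ 125 mm

125 mm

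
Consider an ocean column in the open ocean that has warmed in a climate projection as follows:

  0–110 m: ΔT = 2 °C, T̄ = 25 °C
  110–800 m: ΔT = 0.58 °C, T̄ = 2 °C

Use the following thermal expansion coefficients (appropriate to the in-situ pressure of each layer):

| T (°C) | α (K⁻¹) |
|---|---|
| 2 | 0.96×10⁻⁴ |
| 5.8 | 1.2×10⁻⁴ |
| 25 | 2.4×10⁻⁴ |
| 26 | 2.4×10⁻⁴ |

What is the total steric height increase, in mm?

Δh ≈ 91.2 mm

Layer 1 at 25 °C → α = 2.4×10⁻⁴ K⁻¹
Layer 2 at 2 °C → α = 0.96×10⁻⁴ K⁻¹
110 × 2 × 2.4×10⁻⁴ = 0.05280 m
110–800 m: 0.96×10⁻⁴ × 690 × 0.58 = 0.0384192 m
Δh = 0.05280 + 0.0384192 = 0.0912192 m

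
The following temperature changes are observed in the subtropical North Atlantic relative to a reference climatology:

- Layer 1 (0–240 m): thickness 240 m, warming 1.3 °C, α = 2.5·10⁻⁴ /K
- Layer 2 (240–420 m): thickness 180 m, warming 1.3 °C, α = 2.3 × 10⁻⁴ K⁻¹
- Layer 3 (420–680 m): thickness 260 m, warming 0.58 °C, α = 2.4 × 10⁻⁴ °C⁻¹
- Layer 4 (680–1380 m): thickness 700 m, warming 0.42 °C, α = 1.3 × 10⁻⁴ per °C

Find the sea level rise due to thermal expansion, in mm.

Δh = 210 mm

240 × 1.3 × 2.5×10⁻⁴ = 0.07800 m
240–420 m: 2.3×10⁻⁴ × 1.3 × 180 = 0.05382 m
Layer 3: 260 × 2.4×10⁻⁴ × 0.58 = 0.036192 m
0.42 × 700 × 1.3×10⁻⁴ = 0.03822 m
Δh = 0.07800 + 0.05382 + 0.036192 + 0.03822 = 0.206232 m ≈ 210 mm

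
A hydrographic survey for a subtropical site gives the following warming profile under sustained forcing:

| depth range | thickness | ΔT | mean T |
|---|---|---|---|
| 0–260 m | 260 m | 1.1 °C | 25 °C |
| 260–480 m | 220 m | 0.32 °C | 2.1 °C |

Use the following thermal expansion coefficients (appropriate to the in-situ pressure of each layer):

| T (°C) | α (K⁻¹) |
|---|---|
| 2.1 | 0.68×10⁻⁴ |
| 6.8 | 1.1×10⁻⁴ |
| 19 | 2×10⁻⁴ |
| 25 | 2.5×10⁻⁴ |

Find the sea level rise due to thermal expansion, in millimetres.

Layer 1 at 25 °C → α = 2.5×10⁻⁴ K⁻¹
Layer 2 at 2.1 °C → α = 0.68×10⁻⁴ K⁻¹
Layer 1: 1.1 × 2.5×10⁻⁴ × 260 = 0.07150 m
260–480 m: 0.68×10⁻⁴ × 220 × 0.32 = 0.0047872 m
Δh = 0.07150 + 0.0047872 = 0.0762872 m

about 76.3 mm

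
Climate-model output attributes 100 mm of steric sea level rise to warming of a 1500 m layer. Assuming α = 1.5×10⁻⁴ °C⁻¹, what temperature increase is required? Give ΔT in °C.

ΔT = Δh/(αH) = 0.1 / (1.5×10⁻⁴ × 1500) ≈ 0.4444 °C

ΔT ≈ 0.444 °C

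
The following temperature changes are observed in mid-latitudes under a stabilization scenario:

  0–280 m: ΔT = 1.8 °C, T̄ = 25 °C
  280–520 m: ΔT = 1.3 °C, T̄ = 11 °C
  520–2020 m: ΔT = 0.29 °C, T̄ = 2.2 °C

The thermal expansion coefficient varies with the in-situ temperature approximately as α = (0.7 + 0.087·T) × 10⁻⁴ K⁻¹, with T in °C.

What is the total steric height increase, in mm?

Layer 1: α = (0.7 + 0.087×25)×10⁻⁴ = 2.875×10⁻⁴ K⁻¹
Layer 2: α = (0.7 + 0.087×11)×10⁻⁴ = 1.657×10⁻⁴ K⁻¹
Layer 3: α = (0.7 + 0.087×2.2)×10⁻⁴ = 0.8914×10⁻⁴ K⁻¹
280 × 2.875×10⁻⁴ × 1.8 = 0.14490 m
Layer 2: 1.657×10⁻⁴ × 1.3 × 240 = 0.0516984 m
0.8914×10⁻⁴ × 1500 × 0.29 = 0.0387759 m
Δh = 0.14490 + 0.0516984 + 0.0387759 = 0.2353743 m ≈ 235 mm

235 mm of thermosteric rise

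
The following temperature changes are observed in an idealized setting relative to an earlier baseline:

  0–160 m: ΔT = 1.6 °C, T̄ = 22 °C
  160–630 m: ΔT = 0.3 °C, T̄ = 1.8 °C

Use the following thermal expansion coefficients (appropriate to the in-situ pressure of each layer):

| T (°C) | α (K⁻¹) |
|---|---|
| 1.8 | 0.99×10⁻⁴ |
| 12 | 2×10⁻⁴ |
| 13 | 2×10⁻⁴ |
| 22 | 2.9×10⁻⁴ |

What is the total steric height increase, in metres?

0.0882 m

Layer 1 at 22 °C → α = 2.9×10⁻⁴ K⁻¹
Layer 2 at 1.8 °C → α = 0.99×10⁻⁴ K⁻¹
160 × 2.9×10⁻⁴ × 1.6 = 0.07424 m
Layer 2: 0.3 × 0.99×10⁻⁴ × 470 = 0.013959 m
Δh = 0.07424 + 0.013959 = 0.088199 m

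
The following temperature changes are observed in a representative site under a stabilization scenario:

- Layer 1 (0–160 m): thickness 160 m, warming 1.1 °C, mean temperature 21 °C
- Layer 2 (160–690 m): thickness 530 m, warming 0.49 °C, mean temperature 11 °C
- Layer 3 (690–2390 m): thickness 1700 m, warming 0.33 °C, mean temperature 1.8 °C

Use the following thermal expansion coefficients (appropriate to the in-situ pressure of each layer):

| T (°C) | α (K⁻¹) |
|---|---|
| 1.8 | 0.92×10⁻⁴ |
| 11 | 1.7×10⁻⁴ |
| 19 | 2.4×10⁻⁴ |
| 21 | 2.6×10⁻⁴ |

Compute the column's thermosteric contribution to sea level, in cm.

Δh = 14.2 cm

Layer 1 at 21 °C → α = 2.6×10⁻⁴ K⁻¹
Layer 2 at 11 °C → α = 1.7×10⁻⁴ K⁻¹
Layer 3 at 1.8 °C → α = 0.92×10⁻⁴ K⁻¹
1.1 × 2.6×10⁻⁴ × 160 = 0.04576 m
160–690 m: 530 × 0.49 × 1.7×10⁻⁴ = 0.044149 m
690–2390 m: 0.33 × 0.92×10⁻⁴ × 1700 = 0.051612 m
Δh = 0.04576 + 0.044149 + 0.051612 = 0.141521 m ≈ 14.2 cm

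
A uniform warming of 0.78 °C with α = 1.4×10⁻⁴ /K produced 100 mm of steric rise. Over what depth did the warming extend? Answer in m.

H ≈ 916 m

H = Δh/(αΔT) = 0.1 / (1.4×10⁻⁴ × 0.78) ≈ 915.8 m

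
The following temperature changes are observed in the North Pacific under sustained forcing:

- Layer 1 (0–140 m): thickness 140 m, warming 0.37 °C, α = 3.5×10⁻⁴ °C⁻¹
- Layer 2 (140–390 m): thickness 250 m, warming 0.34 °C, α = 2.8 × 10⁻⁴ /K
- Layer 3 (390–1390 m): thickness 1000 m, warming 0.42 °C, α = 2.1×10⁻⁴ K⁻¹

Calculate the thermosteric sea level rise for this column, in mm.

0–140 m: 140 × 3.5×10⁻⁴ × 0.37 = 0.01813 m
250 × 2.8×10⁻⁴ × 0.34 = 0.02380 m
1000 × 2.1×10⁻⁴ × 0.42 = 0.08820 m
Δh = 0.01813 + 0.02380 + 0.08820 = 0.13013 m ≈ 130 mm

Δh ≈ 130 mm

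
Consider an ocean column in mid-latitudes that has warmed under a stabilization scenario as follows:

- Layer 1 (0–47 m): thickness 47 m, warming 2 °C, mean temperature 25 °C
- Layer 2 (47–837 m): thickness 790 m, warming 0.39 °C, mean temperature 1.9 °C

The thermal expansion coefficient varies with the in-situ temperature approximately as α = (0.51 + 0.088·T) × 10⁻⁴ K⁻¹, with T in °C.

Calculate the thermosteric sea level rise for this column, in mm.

46 mm

Layer 1: α = (0.51 + 0.088×25)×10⁻⁴ = 2.71×10⁻⁴ K⁻¹
Layer 2: α = (0.51 + 0.088×1.9)×10⁻⁴ = 0.6772×10⁻⁴ K⁻¹
Layer 1: 2.71×10⁻⁴ × 2 × 47 = 0.025474 m
790 × 0.6772×10⁻⁴ × 0.39 = 0.020864532 m
Δh = 0.025474 + 0.020864532 = 0.046338532 m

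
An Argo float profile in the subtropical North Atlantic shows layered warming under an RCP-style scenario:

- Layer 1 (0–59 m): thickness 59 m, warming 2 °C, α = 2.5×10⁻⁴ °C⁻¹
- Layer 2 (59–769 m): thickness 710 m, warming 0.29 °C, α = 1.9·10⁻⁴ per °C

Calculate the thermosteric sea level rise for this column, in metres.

0–59 m: 2.5×10⁻⁴ × 2 × 59 = 0.02950 m
1.9×10⁻⁴ × 710 × 0.29 = 0.039121 m
Δh = 0.02950 + 0.039121 = 0.068621 m ≈ 0.0686 m

0.0686 m of thermosteric rise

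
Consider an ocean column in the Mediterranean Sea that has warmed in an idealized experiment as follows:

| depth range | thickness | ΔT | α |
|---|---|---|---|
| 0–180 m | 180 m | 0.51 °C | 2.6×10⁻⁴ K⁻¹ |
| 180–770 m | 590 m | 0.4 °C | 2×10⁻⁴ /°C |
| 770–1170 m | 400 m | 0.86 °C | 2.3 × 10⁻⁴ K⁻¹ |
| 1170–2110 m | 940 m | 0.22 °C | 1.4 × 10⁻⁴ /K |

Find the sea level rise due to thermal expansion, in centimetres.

Layer 1: 0.51 × 180 × 2.6×10⁻⁴ = 0.023868 m
Layer 2: 0.4 × 590 × 2×10⁻⁴ = 0.04720 m
0.86 × 2.3×10⁻⁴ × 400 = 0.07912 m
1170–2110 m: 1.4×10⁻⁴ × 0.22 × 940 = 0.028952 m
Δh = 0.023868 + 0.04720 + 0.07912 + 0.028952 = 0.17914 m

about 17.9 cm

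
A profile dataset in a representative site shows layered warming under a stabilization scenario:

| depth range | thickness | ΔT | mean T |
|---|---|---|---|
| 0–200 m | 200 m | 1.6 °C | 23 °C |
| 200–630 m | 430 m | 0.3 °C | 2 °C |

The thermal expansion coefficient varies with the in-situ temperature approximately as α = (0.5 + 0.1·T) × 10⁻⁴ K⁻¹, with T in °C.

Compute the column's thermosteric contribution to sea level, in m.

Δh = 0.0986 m

Layer 1: α = (0.5 + 0.1×23)×10⁻⁴ = 2.8×10⁻⁴ K⁻¹
Layer 2: α = (0.5 + 0.1×2)×10⁻⁴ = 0.7×10⁻⁴ K⁻¹
0–200 m: 2.8×10⁻⁴ × 200 × 1.6 = 0.08960 m
0.7×10⁻⁴ × 0.3 × 430 = 0.00903 m
Δh = 0.08960 + 0.00903 = 0.09863 m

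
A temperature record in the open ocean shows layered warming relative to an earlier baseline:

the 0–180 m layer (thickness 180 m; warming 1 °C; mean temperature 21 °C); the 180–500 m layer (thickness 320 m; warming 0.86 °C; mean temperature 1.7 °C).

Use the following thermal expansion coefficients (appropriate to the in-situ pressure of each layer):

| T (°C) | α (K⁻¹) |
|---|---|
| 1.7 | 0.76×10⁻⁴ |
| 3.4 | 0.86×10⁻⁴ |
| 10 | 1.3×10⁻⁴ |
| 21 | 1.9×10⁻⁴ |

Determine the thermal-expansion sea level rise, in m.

Layer 1 at 21 °C → α = 1.9×10⁻⁴ K⁻¹
Layer 2 at 1.7 °C → α = 0.76×10⁻⁴ K⁻¹
0–180 m: 180 × 1.9×10⁻⁴ × 1 = 0.03420 m
180–500 m: 0.76×10⁻⁴ × 0.86 × 320 = 0.0209152 m
Δh = 0.03420 + 0.0209152 = 0.0551152 m ≈ 0.055 m

Δh = 0.055 m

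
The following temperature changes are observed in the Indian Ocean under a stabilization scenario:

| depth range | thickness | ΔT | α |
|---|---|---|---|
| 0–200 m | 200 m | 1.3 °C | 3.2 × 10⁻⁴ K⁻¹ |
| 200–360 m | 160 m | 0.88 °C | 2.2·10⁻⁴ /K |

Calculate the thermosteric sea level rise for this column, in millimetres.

Layer 1: 1.3 × 3.2×10⁻⁴ × 200 = 0.08320 m
Layer 2: 160 × 2.2×10⁻⁴ × 0.88 = 0.030976 m
Δh = 0.08320 + 0.030976 = 0.114176 m ≈ 114 mm

Δh = 114 mm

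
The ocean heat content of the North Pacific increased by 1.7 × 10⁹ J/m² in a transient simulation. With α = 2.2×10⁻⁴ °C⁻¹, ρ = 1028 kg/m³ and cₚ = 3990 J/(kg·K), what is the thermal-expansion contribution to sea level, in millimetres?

Δh = αQ/(ρcₚ) = 2.2×10⁻⁴ × 1.7×10⁹ / (1028 × 3990) ≈ 0.091181 m

91.2 mm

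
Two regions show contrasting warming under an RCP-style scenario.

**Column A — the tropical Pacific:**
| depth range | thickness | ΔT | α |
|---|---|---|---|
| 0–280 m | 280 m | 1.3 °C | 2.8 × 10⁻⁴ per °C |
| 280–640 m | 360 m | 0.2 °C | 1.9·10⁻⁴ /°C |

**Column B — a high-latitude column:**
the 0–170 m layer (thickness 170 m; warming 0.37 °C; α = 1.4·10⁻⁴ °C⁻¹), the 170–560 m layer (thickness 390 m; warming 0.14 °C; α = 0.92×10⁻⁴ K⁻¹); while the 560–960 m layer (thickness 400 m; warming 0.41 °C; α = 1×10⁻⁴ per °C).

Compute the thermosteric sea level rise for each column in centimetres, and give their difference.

Δh_A ≈ 11.6 cm, Δh_B ≈ 3.02 cm; difference ≈ 8.54 cm

A 280 × 2.8×10⁻⁴ × 1.3 = 0.10192 m
A Layer 2: 0.2 × 1.9×10⁻⁴ × 360 = 0.01368 m
A total: 0.11560 m
B 170 × 0.37 × 1.4×10⁻⁴ = 0.008806 m
B 170–560 m: 0.14 × 0.92×10⁻⁴ × 390 = 0.0050232 m
B 400 × 1×10⁻⁴ × 0.41 = 0.01640 m
B total: 0.0302292 m
Difference: 0.11560 − 0.0302292 = 0.0853708 m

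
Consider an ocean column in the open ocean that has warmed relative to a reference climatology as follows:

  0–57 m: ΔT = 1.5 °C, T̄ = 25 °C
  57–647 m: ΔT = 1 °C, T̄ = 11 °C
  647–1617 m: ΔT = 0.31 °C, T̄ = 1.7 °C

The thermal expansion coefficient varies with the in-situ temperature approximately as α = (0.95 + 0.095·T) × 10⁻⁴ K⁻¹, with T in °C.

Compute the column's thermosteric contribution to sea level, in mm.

Layer 1: α = (0.95 + 0.095×25)×10⁻⁴ = 3.325×10⁻⁴ K⁻¹
Layer 2: α = (0.95 + 0.095×11)×10⁻⁴ = 1.995×10⁻⁴ K⁻¹
Layer 3: α = (0.95 + 0.095×1.7)×10⁻⁴ = 1.1115×10⁻⁴ K⁻¹
0–57 m: 57 × 1.5 × 3.325×10⁻⁴ = 0.02842875 m
Layer 2: 1 × 590 × 1.995×10⁻⁴ = 0.117705 m
970 × 0.31 × 1.1115×10⁻⁴ = 0.033422805 m
Δh = 0.02842875 + 0.117705 + 0.033422805 = 0.179556555 m ≈ 180 mm

180 mm of thermosteric rise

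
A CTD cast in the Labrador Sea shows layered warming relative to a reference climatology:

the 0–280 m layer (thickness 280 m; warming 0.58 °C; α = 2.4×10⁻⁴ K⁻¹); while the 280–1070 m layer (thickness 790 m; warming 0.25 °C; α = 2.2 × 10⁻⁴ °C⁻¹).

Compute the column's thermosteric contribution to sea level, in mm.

0–280 m: 280 × 2.4×10⁻⁴ × 0.58 = 0.038976 m
280–1070 m: 2.2×10⁻⁴ × 0.25 × 790 = 0.04345 m
Δh = 0.038976 + 0.04345 = 0.082426 m ≈ 82.4 mm

Δh ≈ 82.4 mm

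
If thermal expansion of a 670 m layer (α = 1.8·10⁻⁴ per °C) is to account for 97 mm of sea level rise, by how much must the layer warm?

ΔT = Δh/(αH) = 0.097 / (1.8×10⁻⁴ × 670) ≈ 0.8043 K

0.804 K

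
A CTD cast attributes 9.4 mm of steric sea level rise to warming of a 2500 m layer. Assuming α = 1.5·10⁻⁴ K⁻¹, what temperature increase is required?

ΔT = Δh/(αH) = 0.0094 / (1.5×10⁻⁴ × 2500) ≈ 0.02507 °C

about 0.0251 °C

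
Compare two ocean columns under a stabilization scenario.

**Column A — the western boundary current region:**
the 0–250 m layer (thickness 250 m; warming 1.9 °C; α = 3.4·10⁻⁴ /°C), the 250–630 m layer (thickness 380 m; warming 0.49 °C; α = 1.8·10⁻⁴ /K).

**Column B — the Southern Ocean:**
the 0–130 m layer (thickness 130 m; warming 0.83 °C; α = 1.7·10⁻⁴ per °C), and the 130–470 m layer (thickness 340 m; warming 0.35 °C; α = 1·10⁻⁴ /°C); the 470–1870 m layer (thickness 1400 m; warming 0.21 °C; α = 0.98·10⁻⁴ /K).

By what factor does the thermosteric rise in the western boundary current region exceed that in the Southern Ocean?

≈ 3.30×

A 0–250 m: 3.4×10⁻⁴ × 250 × 1.9 = 0.16150 m
A Layer 2: 0.49 × 1.8×10⁻⁴ × 380 = 0.033516 m
A total: 0.195016 m
B Layer 1: 0.83 × 130 × 1.7×10⁻⁴ = 0.018343 m
B 1×10⁻⁴ × 0.35 × 340 = 0.01190 m
B Layer 3: 1400 × 0.21 × 0.98×10⁻⁴ = 0.028812 m
B total: 0.059055 m
Ratio: 0.195016 / 0.059055 ≈ 3.302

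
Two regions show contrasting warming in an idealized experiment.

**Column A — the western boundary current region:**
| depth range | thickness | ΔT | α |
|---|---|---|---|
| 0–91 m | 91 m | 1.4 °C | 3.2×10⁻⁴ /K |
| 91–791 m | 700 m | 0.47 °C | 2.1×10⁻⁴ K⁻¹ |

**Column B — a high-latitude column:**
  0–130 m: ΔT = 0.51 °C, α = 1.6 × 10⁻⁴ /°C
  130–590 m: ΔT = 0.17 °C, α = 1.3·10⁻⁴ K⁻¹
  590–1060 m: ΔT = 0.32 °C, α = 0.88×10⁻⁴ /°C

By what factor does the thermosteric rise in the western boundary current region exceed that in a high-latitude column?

A 3.2×10⁻⁴ × 91 × 1.4 = 0.040768 m
A 0.47 × 700 × 2.1×10⁻⁴ = 0.06909 m
A total: 0.109858 m
B Layer 1: 130 × 0.51 × 1.6×10⁻⁴ = 0.010608 m
B 130–590 m: 0.17 × 1.3×10⁻⁴ × 460 = 0.010166 m
B 0.32 × 0.88×10⁻⁴ × 470 = 0.0132352 m
B total: 0.0340092 m
Ratio: 0.109858 / 0.0340092 ≈ 3.230

≈ 3.23×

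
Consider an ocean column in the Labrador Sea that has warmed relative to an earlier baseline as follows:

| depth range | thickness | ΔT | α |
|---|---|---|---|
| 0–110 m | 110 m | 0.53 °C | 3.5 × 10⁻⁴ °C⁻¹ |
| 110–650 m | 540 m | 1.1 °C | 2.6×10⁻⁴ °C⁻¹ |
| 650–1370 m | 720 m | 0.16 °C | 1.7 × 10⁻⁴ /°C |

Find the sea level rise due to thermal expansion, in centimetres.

Layer 1: 0.53 × 3.5×10⁻⁴ × 110 = 0.020405 m
Layer 2: 1.1 × 540 × 2.6×10⁻⁴ = 0.15444 m
650–1370 m: 0.16 × 1.7×10⁻⁴ × 720 = 0.019584 m
Δh = 0.020405 + 0.15444 + 0.019584 = 0.194429 m ≈ 19.4 cm

about 19.4 cm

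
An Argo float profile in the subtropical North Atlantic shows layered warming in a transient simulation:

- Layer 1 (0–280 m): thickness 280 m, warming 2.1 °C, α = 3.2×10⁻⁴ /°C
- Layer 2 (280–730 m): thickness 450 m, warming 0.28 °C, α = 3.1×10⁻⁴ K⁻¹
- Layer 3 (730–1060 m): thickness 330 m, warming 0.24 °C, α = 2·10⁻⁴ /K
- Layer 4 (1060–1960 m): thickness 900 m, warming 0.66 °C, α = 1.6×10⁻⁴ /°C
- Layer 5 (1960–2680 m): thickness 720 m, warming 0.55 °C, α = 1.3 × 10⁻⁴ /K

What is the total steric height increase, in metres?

0.39 m of thermosteric rise

Layer 1: 280 × 2.1 × 3.2×10⁻⁴ = 0.18816 m
280–730 m: 450 × 0.28 × 3.1×10⁻⁴ = 0.03906 m
0.24 × 2×10⁻⁴ × 330 = 0.01584 m
Layer 4: 1.6×10⁻⁴ × 900 × 0.66 = 0.09504 m
0.55 × 720 × 1.3×10⁻⁴ = 0.05148 m
Δh = 0.18816 + 0.03906 + 0.01584 + 0.09504 + 0.05148 = 0.38958 m ≈ 0.39 m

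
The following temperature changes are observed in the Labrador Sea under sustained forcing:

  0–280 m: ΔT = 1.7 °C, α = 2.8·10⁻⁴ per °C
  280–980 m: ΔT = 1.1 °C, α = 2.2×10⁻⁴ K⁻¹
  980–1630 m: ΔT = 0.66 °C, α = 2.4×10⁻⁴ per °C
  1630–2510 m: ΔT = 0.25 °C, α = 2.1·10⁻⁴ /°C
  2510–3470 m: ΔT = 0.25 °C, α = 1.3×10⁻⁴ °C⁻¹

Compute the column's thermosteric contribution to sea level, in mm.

Layer 1: 280 × 1.7 × 2.8×10⁻⁴ = 0.13328 m
280–980 m: 700 × 2.2×10⁻⁴ × 1.1 = 0.16940 m
Layer 3: 2.4×10⁻⁴ × 0.66 × 650 = 0.10296 m
1630–2510 m: 880 × 2.1×10⁻⁴ × 0.25 = 0.04620 m
Layer 5: 960 × 0.25 × 1.3×10⁻⁴ = 0.03120 m
Δh = 0.13328 + 0.16940 + 0.10296 + 0.04620 + 0.03120 = 0.48304 m

483 mm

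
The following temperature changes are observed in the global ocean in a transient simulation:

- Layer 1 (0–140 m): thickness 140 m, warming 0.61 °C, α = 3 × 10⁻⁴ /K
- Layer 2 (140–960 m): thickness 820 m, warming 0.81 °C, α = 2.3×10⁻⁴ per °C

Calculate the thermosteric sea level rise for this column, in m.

0.61 × 3×10⁻⁴ × 140 = 0.02562 m
140–960 m: 0.81 × 820 × 2.3×10⁻⁴ = 0.152766 m
Δh = 0.02562 + 0.152766 = 0.178386 m

0.18 m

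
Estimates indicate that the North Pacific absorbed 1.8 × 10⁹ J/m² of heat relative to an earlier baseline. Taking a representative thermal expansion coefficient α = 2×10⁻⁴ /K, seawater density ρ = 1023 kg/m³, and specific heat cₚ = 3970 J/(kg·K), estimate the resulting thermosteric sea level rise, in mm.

88.6 mm

Δh = αQ/(ρcₚ) = 2×10⁻⁴ × 1.8×10⁹ / (1023 × 3970) ≈ 0.088641 m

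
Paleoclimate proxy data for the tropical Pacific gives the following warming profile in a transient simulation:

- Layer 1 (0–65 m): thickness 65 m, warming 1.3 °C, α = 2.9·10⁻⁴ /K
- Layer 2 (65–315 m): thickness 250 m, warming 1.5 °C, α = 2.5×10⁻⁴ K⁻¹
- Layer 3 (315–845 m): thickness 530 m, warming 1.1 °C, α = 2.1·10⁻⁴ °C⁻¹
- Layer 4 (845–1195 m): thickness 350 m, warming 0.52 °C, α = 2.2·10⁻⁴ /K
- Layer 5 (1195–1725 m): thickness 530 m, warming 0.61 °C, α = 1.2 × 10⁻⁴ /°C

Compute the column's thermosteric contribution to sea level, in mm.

Layer 1: 1.3 × 65 × 2.9×10⁻⁴ = 0.024505 m
Layer 2: 250 × 2.5×10⁻⁴ × 1.5 = 0.09375 m
530 × 1.1 × 2.1×10⁻⁴ = 0.12243 m
845–1195 m: 2.2×10⁻⁴ × 0.52 × 350 = 0.04004 m
1.2×10⁻⁴ × 530 × 0.61 = 0.038796 m
Δh = 0.024505 + 0.09375 + 0.12243 + 0.04004 + 0.038796 = 0.319521 m ≈ 320 mm

320 mm of thermosteric rise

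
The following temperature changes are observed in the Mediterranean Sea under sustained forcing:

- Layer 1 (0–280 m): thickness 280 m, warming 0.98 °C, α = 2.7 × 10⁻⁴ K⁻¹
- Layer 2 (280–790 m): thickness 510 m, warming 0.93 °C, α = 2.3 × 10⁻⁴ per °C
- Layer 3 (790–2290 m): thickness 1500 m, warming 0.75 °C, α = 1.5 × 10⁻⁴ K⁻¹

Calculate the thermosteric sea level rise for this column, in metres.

Δh = 0.352 m

0.98 × 280 × 2.7×10⁻⁴ = 0.074088 m
Layer 2: 510 × 2.3×10⁻⁴ × 0.93 = 0.109089 m
1500 × 0.75 × 1.5×10⁻⁴ = 0.16875 m
Δh = 0.074088 + 0.109089 + 0.16875 = 0.351927 m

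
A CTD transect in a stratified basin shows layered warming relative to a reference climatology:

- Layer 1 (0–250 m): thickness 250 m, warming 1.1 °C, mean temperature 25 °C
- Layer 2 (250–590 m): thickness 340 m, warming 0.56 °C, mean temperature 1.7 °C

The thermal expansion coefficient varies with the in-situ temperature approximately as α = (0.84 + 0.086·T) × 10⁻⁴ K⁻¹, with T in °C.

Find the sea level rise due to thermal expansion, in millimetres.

Δh = 100 mm

Layer 1: α = (0.84 + 0.086×25)×10⁻⁴ = 2.99×10⁻⁴ K⁻¹
Layer 2: α = (0.84 + 0.086×1.7)×10⁻⁴ = 0.9862×10⁻⁴ K⁻¹
1.1 × 250 × 2.99×10⁻⁴ = 0.082225 m
250–590 m: 0.9862×10⁻⁴ × 340 × 0.56 = 0.018777248 m
Δh = 0.082225 + 0.018777248 = 0.101002248 m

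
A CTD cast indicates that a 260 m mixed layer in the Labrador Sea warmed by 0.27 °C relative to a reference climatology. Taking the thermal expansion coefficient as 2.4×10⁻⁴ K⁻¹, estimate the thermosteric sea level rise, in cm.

Δh ≈ 1.68 cm

Δh = αΔT·H = 2.4×10⁻⁴ × 0.27 × 260 = 0.016848 m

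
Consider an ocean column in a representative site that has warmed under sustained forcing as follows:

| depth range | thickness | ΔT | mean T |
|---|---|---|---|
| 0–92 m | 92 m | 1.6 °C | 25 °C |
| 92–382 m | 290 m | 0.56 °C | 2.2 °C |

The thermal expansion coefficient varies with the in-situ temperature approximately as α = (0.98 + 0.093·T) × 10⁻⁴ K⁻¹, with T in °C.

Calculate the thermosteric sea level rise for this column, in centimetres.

about 6.79 cm

Layer 1: α = (0.98 + 0.093×25)×10⁻⁴ = 3.305×10⁻⁴ K⁻¹
Layer 2: α = (0.98 + 0.093×2.2)×10⁻⁴ = 1.1846×10⁻⁴ K⁻¹
0–92 m: 92 × 1.6 × 3.305×10⁻⁴ = 0.0486496 m
Layer 2: 0.56 × 290 × 1.1846×10⁻⁴ = 0.019237904 m
Δh = 0.0486496 + 0.019237904 = 0.067887504 m ≈ 6.79 cm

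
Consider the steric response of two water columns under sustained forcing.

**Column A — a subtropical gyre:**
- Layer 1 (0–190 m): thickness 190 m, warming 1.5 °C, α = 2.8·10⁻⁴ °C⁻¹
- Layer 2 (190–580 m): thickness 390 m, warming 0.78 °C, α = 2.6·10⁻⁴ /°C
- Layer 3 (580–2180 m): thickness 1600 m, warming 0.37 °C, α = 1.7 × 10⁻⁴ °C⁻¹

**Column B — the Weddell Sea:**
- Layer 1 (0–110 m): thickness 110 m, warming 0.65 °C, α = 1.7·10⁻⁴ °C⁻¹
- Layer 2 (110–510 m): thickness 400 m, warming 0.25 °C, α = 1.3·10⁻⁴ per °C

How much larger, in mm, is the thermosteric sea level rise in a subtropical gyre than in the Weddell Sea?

Δh_A − Δh_B ≈ 230 mm

A 0–190 m: 2.8×10⁻⁴ × 190 × 1.5 = 0.07980 m
A 0.78 × 2.6×10⁻⁴ × 390 = 0.079092 m
A 1.7×10⁻⁴ × 0.37 × 1600 = 0.10064 m
A total: 0.259532 m
B 1.7×10⁻⁴ × 110 × 0.65 = 0.012155 m
B 110–510 m: 0.25 × 400 × 1.3×10⁻⁴ = 0.01300 m
B total: 0.025155 m
Difference: 0.259532 − 0.025155 = 0.234377 m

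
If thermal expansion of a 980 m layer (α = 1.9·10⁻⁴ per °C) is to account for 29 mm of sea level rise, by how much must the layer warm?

ΔT = Δh/(αH) = 0.029 / (1.9×10⁻⁴ × 980) ≈ 0.1557 K

ΔT ≈ 0.156 K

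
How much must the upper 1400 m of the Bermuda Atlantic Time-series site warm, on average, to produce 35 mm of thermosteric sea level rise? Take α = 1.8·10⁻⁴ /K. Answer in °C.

ΔT = Δh/(αH) = 0.035 / (1.8×10⁻⁴ × 1400) ≈ 0.1389 °C

about 0.14 °C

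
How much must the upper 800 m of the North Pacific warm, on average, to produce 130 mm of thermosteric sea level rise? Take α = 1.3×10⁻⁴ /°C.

ΔT ≈ 1.25 K

ΔT = Δh/(αH) = 0.13 / (1.3×10⁻⁴ × 800) = 1.250 K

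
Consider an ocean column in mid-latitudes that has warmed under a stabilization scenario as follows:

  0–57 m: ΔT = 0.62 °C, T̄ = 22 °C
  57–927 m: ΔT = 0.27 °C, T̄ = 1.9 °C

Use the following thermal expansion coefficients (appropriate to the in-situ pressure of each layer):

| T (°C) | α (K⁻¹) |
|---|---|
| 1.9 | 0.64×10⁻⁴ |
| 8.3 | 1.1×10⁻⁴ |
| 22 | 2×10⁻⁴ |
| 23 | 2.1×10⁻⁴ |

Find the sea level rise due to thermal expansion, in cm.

2.21 cm

Layer 1 at 22 °C → α = 2×10⁻⁴ K⁻¹
Layer 2 at 1.9 °C → α = 0.64×10⁻⁴ K⁻¹
0–57 m: 0.62 × 57 × 2×10⁻⁴ = 0.007068 m
57–927 m: 0.27 × 870 × 0.64×10⁻⁴ = 0.0150336 m
Δh = 0.007068 + 0.0150336 = 0.0221016 m ≈ 2.21 cm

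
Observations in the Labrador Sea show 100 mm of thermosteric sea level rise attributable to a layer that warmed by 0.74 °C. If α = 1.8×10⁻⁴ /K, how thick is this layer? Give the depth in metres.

H = Δh/(αΔT) = 0.1 / (1.8×10⁻⁴ × 0.74) ≈ 750.8 m

751 m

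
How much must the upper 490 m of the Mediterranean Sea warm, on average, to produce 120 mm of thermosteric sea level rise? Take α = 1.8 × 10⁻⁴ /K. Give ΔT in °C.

ΔT = Δh/(αH) = 0.12 / (1.8×10⁻⁴ × 490) ≈ 1.361 °C

about 1.4 °C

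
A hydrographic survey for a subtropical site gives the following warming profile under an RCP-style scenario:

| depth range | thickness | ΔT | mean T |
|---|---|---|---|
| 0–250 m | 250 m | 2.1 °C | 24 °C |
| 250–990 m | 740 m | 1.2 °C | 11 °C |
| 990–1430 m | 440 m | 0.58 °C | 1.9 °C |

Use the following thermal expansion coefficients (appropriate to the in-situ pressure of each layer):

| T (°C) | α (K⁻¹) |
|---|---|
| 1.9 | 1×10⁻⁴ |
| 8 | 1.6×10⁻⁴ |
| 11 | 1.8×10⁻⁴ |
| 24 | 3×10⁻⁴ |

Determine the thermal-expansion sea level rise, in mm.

343 mm of thermosteric rise

Layer 1 at 24 °C → α = 3×10⁻⁴ K⁻¹
Layer 2 at 11 °C → α = 1.8×10⁻⁴ K⁻¹
Layer 3 at 1.9 °C → α = 1×10⁻⁴ K⁻¹
250 × 2.1 × 3×10⁻⁴ = 0.15750 m
250–990 m: 1.8×10⁻⁴ × 1.2 × 740 = 0.15984 m
Layer 3: 440 × 0.58 × 1×10⁻⁴ = 0.02552 m
Δh = 0.15750 + 0.15984 + 0.02552 = 0.34286 m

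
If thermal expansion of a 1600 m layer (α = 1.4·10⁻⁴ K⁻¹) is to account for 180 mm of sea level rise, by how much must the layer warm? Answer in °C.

ΔT ≈ 0.804 °C

ΔT = Δh/(αH) = 0.18 / (1.4×10⁻⁴ × 1600) ≈ 0.8036 °C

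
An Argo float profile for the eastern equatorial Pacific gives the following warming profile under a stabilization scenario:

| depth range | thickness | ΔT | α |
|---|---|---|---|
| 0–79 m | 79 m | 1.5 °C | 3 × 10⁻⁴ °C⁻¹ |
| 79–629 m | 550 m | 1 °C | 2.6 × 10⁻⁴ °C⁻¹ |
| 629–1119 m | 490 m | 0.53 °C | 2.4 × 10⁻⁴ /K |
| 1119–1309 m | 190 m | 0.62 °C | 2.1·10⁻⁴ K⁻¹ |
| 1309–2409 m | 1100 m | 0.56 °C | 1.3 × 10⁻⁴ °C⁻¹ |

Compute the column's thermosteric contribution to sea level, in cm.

Δh ≈ 34.6 cm

1.5 × 79 × 3×10⁻⁴ = 0.03555 m
79–629 m: 1 × 550 × 2.6×10⁻⁴ = 0.14300 m
490 × 2.4×10⁻⁴ × 0.53 = 0.062328 m
Layer 4: 190 × 2.1×10⁻⁴ × 0.62 = 0.024738 m
1.3×10⁻⁴ × 1100 × 0.56 = 0.08008 m
Δh = 0.03555 + 0.14300 + 0.062328 + 0.024738 + 0.08008 = 0.345696 m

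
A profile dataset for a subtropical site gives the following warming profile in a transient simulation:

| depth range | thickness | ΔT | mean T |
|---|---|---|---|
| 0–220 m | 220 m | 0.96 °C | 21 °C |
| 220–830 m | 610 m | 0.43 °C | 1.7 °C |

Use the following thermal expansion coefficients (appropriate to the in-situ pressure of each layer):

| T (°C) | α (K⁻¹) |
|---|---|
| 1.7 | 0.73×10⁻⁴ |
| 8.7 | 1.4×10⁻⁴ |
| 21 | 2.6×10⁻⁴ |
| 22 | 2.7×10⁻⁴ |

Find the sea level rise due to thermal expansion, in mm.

Layer 1 at 21 °C → α = 2.6×10⁻⁴ K⁻¹
Layer 2 at 1.7 °C → α = 0.73×10⁻⁴ K⁻¹
0–220 m: 0.96 × 2.6×10⁻⁴ × 220 = 0.054912 m
220–830 m: 0.43 × 610 × 0.73×10⁻⁴ = 0.0191479 m
Δh = 0.054912 + 0.0191479 = 0.0740599 m ≈ 74.1 mm

74.1 mm of thermosteric rise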